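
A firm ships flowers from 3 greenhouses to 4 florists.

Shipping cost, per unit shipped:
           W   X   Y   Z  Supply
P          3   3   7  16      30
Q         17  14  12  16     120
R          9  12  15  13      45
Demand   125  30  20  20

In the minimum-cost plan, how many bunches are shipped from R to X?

0

Optimal shipments:
  P to W: 30 × 3 = 90
  Q to W: 50 × 17 = 850
  Q to X: 30 × 14 = 420
  Q to Y: 20 × 12 = 240
  Q to Z: 20 × 16 = 320
  R to W: 45 × 9 = 405
Total cost = 2325.
The route R→X is not used.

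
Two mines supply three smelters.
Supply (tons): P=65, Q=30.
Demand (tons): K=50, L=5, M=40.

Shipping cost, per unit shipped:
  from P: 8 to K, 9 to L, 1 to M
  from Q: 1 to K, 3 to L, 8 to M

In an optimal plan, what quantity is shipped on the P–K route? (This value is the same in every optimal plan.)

20

Optimal shipments:
  P->K: 20 tons
  P->L: 5 tons
  P->M: 40 tons
  Q->K: 30 tons
Total cost = 275.
So P→K carries 20 tons.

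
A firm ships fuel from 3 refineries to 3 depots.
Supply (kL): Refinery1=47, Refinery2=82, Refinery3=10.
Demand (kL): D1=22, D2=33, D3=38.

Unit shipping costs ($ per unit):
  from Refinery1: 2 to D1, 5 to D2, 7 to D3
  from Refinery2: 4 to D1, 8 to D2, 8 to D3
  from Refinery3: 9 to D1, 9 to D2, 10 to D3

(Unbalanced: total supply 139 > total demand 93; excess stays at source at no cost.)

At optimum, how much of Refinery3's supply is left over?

10

An optimal plan:
  Refinery1→D1: 14 kL
  Refinery1→D2: 33 kL
  Refinery2→D1: 8 kL
  Refinery2→D3: 38 kL
Total cost = $529.
Refinery3 ships 0 of its 10, leaving 10.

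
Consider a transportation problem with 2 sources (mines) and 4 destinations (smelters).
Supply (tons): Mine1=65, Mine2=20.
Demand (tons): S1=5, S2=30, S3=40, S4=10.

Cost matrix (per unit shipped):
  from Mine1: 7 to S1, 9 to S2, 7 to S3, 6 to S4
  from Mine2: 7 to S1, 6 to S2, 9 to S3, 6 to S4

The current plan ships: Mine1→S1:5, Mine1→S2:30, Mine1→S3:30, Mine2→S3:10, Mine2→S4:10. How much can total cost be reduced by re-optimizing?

Current plan cost = 5·7 + 30·9 + 30·7 + 10·9 + 10·6 = 665.
Optimal plan:
  Mine1->S1: 5 × 7 = 35
  Mine1->S2: 10 × 9 = 90
  Mine1->S3: 40 × 7 = 280
  Mine1->S4: 10 × 6 = 60
  Mine2->S2: 20 × 6 = 120
Optimal cost = 585.
Saving = 665 − 585 = 80.

80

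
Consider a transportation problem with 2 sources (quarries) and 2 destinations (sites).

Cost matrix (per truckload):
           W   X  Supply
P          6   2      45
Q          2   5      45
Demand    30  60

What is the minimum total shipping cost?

225

An optimal shipping plan:
  P->X: 45 × 2 = 90
  Q->W: 30 × 2 = 60
  Q->X: 15 × 5 = 75
Total = 90 + 60 + 75 = 225.
(Supply check: P ships 45; Q ships 45.)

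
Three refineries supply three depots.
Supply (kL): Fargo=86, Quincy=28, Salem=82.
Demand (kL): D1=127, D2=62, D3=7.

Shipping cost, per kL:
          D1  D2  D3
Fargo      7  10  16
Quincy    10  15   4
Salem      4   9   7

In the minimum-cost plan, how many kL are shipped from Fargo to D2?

Optimal shipments:
  Fargo to D1: 24 kL
  Fargo to D2: 62 kL
  Quincy to D1: 21 kL
  Quincy to D3: 7 kL
  Salem to D1: 82 kL
Total cost = 1354.
So Fargo→D2 carries 62 kL.

62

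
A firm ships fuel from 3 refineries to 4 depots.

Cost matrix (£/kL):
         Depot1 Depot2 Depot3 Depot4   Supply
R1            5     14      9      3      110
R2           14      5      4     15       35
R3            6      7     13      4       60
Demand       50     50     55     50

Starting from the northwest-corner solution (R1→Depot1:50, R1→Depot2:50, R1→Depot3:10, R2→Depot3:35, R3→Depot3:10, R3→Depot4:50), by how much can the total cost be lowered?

Current plan cost = 50·5 + 50·14 + 10·9 + 35·4 + 10·13 + 50·4 = £1510.
Optimal plan:
  R1 to Depot1: 40 kL
  R1 to Depot3: 20 kL
  R1 to Depot4: 50 kL
  R2 to Depot3: 35 kL
  R3 to Depot1: 10 kL
  R3 to Depot2: 50 kL
Optimal cost = £1080.
Saving = 1510 − 1080 = £430.

430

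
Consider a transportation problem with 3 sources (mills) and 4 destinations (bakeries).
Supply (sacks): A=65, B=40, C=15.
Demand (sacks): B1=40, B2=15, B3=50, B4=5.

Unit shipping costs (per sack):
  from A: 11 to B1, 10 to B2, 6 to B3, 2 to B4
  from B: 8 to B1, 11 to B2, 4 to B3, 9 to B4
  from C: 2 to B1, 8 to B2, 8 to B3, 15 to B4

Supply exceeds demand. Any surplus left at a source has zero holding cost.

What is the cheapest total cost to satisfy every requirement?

660

A cheapest plan:
  A–B2: 15 sacks
  A–B3: 35 sacks
  A–B4: 5 sacks
  B–B1: 25 sacks
  B–B3: 15 sacks
  C–B1: 15 sacks
Total cost = 660.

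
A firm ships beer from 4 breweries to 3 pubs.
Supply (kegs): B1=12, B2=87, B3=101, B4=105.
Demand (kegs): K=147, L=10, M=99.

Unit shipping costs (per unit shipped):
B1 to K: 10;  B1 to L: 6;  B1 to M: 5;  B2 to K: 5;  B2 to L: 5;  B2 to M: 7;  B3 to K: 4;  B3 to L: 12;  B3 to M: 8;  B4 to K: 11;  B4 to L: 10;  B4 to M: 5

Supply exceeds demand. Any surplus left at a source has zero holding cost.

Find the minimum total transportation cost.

1179

An optimal shipping plan:
  B1 to M: 12 × 5 = 60
  B2 to K: 46 × 5 = 230
  B2 to L: 10 × 5 = 50
  B3 to K: 101 × 4 = 404
  B4 to M: 87 × 5 = 435
Total = 60 + 230 + 50 + 404 + 435 = 1179.
(Supply check: B1 ships 12; B2 ships 56; B3 ships 101; B4 ships 87.)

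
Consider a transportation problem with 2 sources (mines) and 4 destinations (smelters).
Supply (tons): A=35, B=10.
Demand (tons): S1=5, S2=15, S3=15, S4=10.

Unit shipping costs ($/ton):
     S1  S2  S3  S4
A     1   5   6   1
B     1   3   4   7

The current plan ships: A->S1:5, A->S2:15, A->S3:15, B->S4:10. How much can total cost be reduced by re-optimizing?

80

Current plan cost = 5·1 + 15·5 + 15·6 + 10·7 = $240.
Optimal plan:
  A->S1: 5 × $1 = $5
  A->S2: 5 × $5 = $25
  A->S3: 15 × $6 = $90
  A->S4: 10 × $1 = $10
  B->S2: 10 × $3 = $30
Optimal cost = $160.
Saving = 240 − 160 = $80.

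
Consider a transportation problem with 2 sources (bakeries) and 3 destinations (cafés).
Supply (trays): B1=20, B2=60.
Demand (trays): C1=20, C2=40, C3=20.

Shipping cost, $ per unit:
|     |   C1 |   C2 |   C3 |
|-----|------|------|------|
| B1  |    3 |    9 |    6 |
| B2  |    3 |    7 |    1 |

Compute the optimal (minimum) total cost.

360

An optimal shipping plan:
  B1 to C1: 20 × $3 = $60
  B2 to C2: 40 × $7 = $280
  B2 to C3: 20 × $1 = $20
Total = 60 + 280 + 20 = $360.
(Supply check: B1 ships 20; B2 ships 60.)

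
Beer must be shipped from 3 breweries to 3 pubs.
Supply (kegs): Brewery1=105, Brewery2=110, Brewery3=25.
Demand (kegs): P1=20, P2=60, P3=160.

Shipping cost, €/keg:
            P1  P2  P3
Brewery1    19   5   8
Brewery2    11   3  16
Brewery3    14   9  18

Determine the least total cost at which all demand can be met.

A cheapest plan:
  Brewery1->P3: 105 × €8 = €840
  Brewery2->P1: 20 × €11 = €220
  Brewery2->P2: 60 × €3 = €180
  Brewery2->P3: 30 × €16 = €480
  Brewery3->P3: 25 × €18 = €450
Total = 840 + 220 + 180 + 480 + 450 = €2170.
(Supply check: Brewery1 ships 105; Brewery2 ships 110; Brewery3 ships 25.)

2170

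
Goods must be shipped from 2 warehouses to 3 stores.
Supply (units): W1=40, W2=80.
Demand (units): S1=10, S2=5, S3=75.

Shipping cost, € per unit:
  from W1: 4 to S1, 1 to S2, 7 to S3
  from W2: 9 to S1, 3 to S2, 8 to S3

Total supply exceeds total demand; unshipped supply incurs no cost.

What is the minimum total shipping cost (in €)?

Optimal allocation:
  W1→S1: 10 × €4 = €40
  W1→S2: 5 × €1 = €5
  W1→S3: 25 × €7 = €175
  W2→S3: 50 × €8 = €400
Total = 40 + 5 + 175 + 400 = €620.

620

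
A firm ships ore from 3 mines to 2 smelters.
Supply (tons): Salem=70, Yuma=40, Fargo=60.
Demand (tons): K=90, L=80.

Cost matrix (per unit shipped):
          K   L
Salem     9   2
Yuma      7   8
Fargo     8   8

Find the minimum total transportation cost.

Optimal allocation:
  Salem to L: 70 × 2 = 140
  Yuma to K: 40 × 7 = 280
  Fargo to K: 50 × 8 = 400
  Fargo to L: 10 × 8 = 80
Total = 140 + 280 + 400 + 80 = 900.

900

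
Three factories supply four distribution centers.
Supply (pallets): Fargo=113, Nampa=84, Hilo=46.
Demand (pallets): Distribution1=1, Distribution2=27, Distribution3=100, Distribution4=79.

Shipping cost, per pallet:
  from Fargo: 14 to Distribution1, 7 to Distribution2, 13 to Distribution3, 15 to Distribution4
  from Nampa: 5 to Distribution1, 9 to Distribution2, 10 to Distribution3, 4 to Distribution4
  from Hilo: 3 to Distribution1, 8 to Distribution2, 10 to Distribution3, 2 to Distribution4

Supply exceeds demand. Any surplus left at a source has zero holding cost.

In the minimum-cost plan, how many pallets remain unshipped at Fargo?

36

An optimal plan:
  Fargo–Distribution2: 27 × 7 = 189
  Fargo–Distribution3: 50 × 13 = 650
  Nampa–Distribution1: 1 × 5 = 5
  Nampa–Distribution3: 50 × 10 = 500
  Nampa–Distribution4: 33 × 4 = 132
  Hilo–Distribution4: 46 × 2 = 92
Total cost = 1568.
Fargo ships 77 of its 113, leaving 36.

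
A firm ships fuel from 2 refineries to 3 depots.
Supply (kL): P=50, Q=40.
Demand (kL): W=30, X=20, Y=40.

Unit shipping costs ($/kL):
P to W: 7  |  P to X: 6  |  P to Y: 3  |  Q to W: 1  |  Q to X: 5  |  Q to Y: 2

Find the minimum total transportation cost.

260

An optimal shipping plan:
  P to X: 20 × $6 = $120
  P to Y: 30 × $3 = $90
  Q to W: 30 × $1 = $30
  Q to Y: 10 × $2 = $20
Total = 120 + 90 + 30 + 20 = $260.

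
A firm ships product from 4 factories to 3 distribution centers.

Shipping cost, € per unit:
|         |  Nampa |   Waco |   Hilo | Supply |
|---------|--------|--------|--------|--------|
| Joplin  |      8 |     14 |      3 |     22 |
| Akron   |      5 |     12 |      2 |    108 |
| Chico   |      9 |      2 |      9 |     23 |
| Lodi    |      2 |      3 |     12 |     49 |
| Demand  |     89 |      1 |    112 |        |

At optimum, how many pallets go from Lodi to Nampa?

Solving gives:
  Joplin–Hilo: 22 × €3 = €66
  Akron–Nampa: 18 × €5 = €90
  Akron–Hilo: 90 × €2 = €180
  Chico–Nampa: 22 × €9 = €198
  Chico–Waco: 1 × €2 = €2
  Lodi–Nampa: 49 × €2 = €98
Total cost = €634.
So Lodi→Nampa carries 49 pallets.

49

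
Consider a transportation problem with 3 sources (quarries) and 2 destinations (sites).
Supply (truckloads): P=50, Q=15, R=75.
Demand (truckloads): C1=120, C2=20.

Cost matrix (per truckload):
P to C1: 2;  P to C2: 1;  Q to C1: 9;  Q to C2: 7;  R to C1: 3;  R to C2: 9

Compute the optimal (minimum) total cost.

One minimum-cost allocation:
  P–C1: 45 × 2 = 90
  P–C2: 5 × 1 = 5
  Q–C2: 15 × 7 = 105
  R–C1: 75 × 3 = 225
Total = 90 + 5 + 105 + 225 = 425.

425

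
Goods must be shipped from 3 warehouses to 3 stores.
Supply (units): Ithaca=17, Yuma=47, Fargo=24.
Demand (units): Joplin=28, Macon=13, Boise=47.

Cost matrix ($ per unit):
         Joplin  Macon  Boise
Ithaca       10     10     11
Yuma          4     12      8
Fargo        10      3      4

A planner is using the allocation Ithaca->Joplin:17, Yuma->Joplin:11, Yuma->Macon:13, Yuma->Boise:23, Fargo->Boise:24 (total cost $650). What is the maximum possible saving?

Current plan cost = 17·10 + 11·4 + 13·12 + 23·8 + 24·4 = $650.
Optimal plan:
  Ithaca to Boise: 17 units
  Yuma to Joplin: 28 units
  Yuma to Boise: 19 units
  Fargo to Macon: 13 units
  Fargo to Boise: 11 units
Optimal cost = $534.
Saving = 650 − 534 = $116.

116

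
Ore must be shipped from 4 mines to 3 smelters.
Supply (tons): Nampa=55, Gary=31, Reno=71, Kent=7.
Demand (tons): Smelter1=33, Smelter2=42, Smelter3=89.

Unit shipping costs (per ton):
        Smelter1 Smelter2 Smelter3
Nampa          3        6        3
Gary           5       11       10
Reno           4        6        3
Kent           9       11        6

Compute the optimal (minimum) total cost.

An optimal shipping plan:
  Nampa–Smelter1: 2 tons
  Nampa–Smelter2: 42 tons
  Nampa–Smelter3: 11 tons
  Gary–Smelter1: 31 tons
  Reno–Smelter3: 71 tons
  Kent–Smelter3: 7 tons
Total cost = 701.

701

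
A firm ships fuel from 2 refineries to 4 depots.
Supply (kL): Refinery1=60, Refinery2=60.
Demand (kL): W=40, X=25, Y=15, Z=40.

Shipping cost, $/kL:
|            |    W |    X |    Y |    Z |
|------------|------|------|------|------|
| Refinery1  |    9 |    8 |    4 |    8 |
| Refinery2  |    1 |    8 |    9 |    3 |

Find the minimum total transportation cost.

520

Optimal allocation:
  Refinery1→X: 25 kL
  Refinery1→Y: 15 kL
  Refinery1→Z: 20 kL
  Refinery2→W: 40 kL
  Refinery2→Z: 20 kL
Total cost = $520.
(Supply check: Refinery1 ships 60; Refinery2 ships 60.)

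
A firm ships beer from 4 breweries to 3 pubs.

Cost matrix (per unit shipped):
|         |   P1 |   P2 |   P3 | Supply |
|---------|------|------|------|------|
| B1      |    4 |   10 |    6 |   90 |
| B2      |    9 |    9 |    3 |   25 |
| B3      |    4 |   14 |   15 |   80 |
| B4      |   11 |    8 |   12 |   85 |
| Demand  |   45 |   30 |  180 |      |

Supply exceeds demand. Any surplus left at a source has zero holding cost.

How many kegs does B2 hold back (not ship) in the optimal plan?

Minimum-cost shipments:
  B1→P3: 90 × 6 = 540
  B2→P3: 25 × 3 = 75
  B3→P1: 45 × 4 = 180
  B3→P3: 10 × 15 = 150
  B4→P2: 30 × 8 = 240
  B4→P3: 55 × 12 = 660
Total cost = 1845.
B2 ships 25 of its 25, leaving 0.

0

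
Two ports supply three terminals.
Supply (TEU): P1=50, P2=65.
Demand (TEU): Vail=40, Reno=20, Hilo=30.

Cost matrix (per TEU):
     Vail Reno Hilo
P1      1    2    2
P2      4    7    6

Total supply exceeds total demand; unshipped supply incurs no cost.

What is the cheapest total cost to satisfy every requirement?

An optimal shipping plan:
  P1->Reno: 20 × 2 = 40
  P1->Hilo: 30 × 2 = 60
  P2->Vail: 40 × 4 = 160
Total = 40 + 60 + 160 = 260.
(Supply check: P1 ships 50; P2 ships 40.)

260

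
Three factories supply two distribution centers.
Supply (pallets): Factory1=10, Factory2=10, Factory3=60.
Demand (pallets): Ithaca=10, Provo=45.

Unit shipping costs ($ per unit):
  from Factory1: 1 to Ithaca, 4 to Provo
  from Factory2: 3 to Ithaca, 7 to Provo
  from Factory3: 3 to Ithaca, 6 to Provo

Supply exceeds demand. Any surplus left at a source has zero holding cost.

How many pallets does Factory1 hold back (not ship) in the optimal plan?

An optimal plan:
  Factory1->Provo: 10 pallets
  Factory3->Ithaca: 10 pallets
  Factory3->Provo: 35 pallets
Total cost = $280.
Factory1 ships 10 of its 10, leaving 0.

0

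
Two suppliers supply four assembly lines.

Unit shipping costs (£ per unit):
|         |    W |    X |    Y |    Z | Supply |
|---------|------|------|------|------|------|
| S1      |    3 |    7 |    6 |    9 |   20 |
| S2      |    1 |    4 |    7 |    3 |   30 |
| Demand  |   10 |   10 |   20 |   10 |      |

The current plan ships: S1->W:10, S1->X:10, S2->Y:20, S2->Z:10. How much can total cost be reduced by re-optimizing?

70

Current plan cost = 10·3 + 10·7 + 20·7 + 10·3 = £270.
Optimal plan:
  S1→Y: 20 × £6 = £120
  S2→W: 10 × £1 = £10
  S2→X: 10 × £4 = £40
  S2→Z: 10 × £3 = £30
Optimal cost = £200.
Saving = 270 − 200 = £70.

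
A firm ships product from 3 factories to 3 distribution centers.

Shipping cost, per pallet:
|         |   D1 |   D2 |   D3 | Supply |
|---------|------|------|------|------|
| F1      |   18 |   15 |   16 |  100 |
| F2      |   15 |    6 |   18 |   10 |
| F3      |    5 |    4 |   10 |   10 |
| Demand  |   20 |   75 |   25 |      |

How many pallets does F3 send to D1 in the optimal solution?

10

Solving gives:
  F1->D1: 10 × 18 = 180
  F1->D2: 65 × 15 = 975
  F1->D3: 25 × 16 = 400
  F2->D2: 10 × 6 = 60
  F3->D1: 10 × 5 = 50
Total cost = 1665.
So F3→D1 carries 10 pallets.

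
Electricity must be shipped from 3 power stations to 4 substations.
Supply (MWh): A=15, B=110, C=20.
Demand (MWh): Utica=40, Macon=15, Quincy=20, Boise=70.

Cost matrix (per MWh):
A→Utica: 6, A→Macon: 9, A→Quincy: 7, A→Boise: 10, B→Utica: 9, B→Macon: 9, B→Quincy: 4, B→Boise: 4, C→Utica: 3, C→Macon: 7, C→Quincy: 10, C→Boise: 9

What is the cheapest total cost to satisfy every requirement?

690

A cheapest plan:
  A->Utica: 15 × 6 = 90
  B->Utica: 5 × 9 = 45
  B->Macon: 15 × 9 = 135
  B->Quincy: 20 × 4 = 80
  B->Boise: 70 × 4 = 280
  C->Utica: 20 × 3 = 60
Total = 90 + 45 + 135 + 80 + 280 + 60 = 690.
(Supply check: A ships 15; B ships 110; C ships 20.)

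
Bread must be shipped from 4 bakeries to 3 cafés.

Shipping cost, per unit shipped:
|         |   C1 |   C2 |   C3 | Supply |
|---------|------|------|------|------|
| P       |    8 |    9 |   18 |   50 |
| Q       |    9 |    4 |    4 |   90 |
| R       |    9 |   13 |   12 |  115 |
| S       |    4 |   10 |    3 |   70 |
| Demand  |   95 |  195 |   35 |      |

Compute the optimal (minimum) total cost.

A cheapest plan:
  P→C2: 50 trays
  Q→C2: 90 trays
  R→C1: 60 trays
  R→C2: 55 trays
  S→C1: 35 trays
  S→C3: 35 trays
Total cost = 2310.
(Supply check: P ships 50; Q ships 90; R ships 115; S ships 70.)

2310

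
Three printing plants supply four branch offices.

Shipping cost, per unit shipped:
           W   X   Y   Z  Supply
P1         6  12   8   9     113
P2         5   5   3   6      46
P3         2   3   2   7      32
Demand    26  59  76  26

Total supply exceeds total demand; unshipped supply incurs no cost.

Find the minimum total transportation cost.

An optimal shipping plan:
  P1 to W: 26 × 6 = 156
  P1 to Y: 57 × 8 = 456
  P1 to Z: 26 × 9 = 234
  P2 to X: 27 × 5 = 135
  P2 to Y: 19 × 3 = 57
  P3 to X: 32 × 3 = 96
Total = 156 + 456 + 234 + 135 + 57 + 96 = 1134.
(Supply check: P1 ships 109; P2 ships 46; P3 ships 32.)

1134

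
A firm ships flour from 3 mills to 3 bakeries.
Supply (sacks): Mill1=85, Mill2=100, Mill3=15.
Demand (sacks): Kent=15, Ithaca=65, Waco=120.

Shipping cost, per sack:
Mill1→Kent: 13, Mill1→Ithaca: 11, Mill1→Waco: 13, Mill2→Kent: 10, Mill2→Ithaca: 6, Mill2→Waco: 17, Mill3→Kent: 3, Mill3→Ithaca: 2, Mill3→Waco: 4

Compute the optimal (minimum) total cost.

2045

A cheapest plan:
  Mill1->Waco: 85 × 13 = 1105
  Mill2->Kent: 15 × 10 = 150
  Mill2->Ithaca: 65 × 6 = 390
  Mill2->Waco: 20 × 17 = 340
  Mill3->Waco: 15 × 4 = 60
Total = 1105 + 150 + 390 + 340 + 60 = 2045.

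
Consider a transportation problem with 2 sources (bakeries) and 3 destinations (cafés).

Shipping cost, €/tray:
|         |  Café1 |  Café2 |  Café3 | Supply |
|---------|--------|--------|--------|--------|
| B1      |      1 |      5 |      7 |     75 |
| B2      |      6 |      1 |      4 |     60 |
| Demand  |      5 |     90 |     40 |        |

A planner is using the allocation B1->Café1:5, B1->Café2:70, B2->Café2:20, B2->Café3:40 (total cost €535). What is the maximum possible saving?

40

Current plan cost = 5·1 + 70·5 + 20·1 + 40·4 = €535.
Optimal plan:
  B1 to Café1: 5 × €1 = €5
  B1 to Café2: 30 × €5 = €150
  B1 to Café3: 40 × €7 = €280
  B2 to Café2: 60 × €1 = €60
Optimal cost = €495.
Saving = 535 − 495 = €40.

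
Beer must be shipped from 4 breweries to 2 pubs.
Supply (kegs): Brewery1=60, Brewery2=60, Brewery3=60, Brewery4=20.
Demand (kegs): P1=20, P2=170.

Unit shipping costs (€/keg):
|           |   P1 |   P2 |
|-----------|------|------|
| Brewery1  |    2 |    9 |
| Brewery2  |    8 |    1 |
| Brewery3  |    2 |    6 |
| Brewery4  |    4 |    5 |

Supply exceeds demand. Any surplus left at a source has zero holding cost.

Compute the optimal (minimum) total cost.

Optimal allocation:
  Brewery1->P1: 20 × €2 = €40
  Brewery1->P2: 30 × €9 = €270
  Brewery2->P2: 60 × €1 = €60
  Brewery3->P2: 60 × €6 = €360
  Brewery4->P2: 20 × €5 = €100
Total = 40 + 270 + 60 + 360 + 100 = €830.

830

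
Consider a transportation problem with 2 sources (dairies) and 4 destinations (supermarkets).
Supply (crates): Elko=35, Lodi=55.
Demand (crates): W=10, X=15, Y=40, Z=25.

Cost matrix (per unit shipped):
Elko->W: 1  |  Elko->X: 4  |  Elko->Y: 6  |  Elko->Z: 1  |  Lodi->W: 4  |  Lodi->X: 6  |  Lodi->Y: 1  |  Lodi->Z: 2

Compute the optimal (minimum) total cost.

Optimal allocation:
  Elko→W: 10 × 1 = 10
  Elko→X: 15 × 4 = 60
  Elko→Z: 10 × 1 = 10
  Lodi→Y: 40 × 1 = 40
  Lodi→Z: 15 × 2 = 30
Total = 10 + 60 + 10 + 40 + 30 = 150.
(Supply check: Elko ships 35; Lodi ships 55.)

150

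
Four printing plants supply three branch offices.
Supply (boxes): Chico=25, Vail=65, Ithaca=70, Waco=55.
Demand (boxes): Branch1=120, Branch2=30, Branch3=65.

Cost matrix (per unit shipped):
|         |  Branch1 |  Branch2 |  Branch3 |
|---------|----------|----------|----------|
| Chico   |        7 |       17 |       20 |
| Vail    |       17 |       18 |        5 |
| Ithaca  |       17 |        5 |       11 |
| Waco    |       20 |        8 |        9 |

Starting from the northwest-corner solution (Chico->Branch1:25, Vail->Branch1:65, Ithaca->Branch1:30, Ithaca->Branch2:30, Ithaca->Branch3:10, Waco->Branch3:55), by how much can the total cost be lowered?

Current plan cost = 25·7 + 65·17 + 30·17 + 30·5 + 10·11 + 55·9 = 2545.
Optimal plan:
  Chico→Branch1: 25 × 7 = 175
  Vail→Branch3: 65 × 5 = 325
  Ithaca→Branch1: 70 × 17 = 1190
  Waco→Branch1: 25 × 20 = 500
  Waco→Branch2: 30 × 8 = 240
Optimal cost = 2430.
Saving = 2545 − 2430 = 115.

115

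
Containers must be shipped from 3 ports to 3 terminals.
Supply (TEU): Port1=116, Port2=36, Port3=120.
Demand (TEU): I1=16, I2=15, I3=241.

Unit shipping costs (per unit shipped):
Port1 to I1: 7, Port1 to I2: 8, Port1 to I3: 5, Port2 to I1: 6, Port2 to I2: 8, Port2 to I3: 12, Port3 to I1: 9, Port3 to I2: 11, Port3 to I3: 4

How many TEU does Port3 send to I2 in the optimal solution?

The minimum-cost plan:
  Port1→I3: 116 TEU
  Port2→I1: 16 TEU
  Port2→I2: 15 TEU
  Port2→I3: 5 TEU
  Port3→I3: 120 TEU
Total cost = 1336.
The route Port3→I2 is not used.

0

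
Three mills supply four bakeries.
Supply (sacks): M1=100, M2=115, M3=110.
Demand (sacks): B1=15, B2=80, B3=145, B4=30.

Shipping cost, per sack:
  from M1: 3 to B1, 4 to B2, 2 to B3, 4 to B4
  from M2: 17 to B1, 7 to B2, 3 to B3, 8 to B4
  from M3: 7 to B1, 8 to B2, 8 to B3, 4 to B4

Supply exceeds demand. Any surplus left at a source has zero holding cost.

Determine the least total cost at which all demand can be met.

990

One minimum-cost allocation:
  M1 to B2: 70 × 4 = 280
  M1 to B3: 30 × 2 = 60
  M2 to B3: 115 × 3 = 345
  M3 to B1: 15 × 7 = 105
  M3 to B2: 10 × 8 = 80
  M3 to B4: 30 × 4 = 120
Total = 280 + 60 + 345 + 105 + 80 + 120 = 990.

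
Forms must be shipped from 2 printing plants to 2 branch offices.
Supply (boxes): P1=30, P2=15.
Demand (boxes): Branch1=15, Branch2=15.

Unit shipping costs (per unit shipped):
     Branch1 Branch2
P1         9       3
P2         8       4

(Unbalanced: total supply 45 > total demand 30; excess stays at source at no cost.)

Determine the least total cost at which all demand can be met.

165

One minimum-cost allocation:
  P1→Branch2: 15 × 3 = 45
  P2→Branch1: 15 × 8 = 120
Total = 45 + 120 = 165.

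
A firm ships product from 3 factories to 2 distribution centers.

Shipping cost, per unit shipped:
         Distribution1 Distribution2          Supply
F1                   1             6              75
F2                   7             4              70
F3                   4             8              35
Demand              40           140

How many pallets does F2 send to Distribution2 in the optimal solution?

Solving gives:
  F1–Distribution1: 40 pallets
  F1–Distribution2: 35 pallets
  F2–Distribution2: 70 pallets
  F3–Distribution2: 35 pallets
Total cost = 810.
So F2→Distribution2 carries 70 pallets.

70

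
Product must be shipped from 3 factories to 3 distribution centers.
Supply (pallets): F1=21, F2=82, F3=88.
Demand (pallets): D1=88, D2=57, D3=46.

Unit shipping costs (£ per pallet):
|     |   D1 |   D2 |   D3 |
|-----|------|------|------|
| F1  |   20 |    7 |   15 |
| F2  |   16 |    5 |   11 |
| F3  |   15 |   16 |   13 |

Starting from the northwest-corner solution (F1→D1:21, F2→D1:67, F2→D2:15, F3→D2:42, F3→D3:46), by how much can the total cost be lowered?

Current plan cost = 21·20 + 67·16 + 15·5 + 42·16 + 46·13 = £2837.
Optimal plan:
  F1–D2: 21 pallets
  F2–D2: 36 pallets
  F2–D3: 46 pallets
  F3–D1: 88 pallets
Optimal cost = £2153.
Saving = 2837 − 2153 = £684.

684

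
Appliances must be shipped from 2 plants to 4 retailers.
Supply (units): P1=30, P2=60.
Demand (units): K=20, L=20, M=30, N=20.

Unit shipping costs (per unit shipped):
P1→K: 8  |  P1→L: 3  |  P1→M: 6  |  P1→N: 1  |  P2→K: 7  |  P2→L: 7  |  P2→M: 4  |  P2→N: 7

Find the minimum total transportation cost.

An optimal shipping plan:
  P1->L: 10 × 3 = 30
  P1->N: 20 × 1 = 20
  P2->K: 20 × 7 = 140
  P2->L: 10 × 7 = 70
  P2->M: 30 × 4 = 120
Total = 30 + 20 + 140 + 70 + 120 = 380.
(Supply check: P1 ships 30; P2 ships 60.)

380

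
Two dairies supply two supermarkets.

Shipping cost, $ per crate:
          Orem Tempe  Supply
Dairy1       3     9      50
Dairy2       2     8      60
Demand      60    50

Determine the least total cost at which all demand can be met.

One minimum-cost allocation:
  Dairy1->Tempe: 50 × $9 = $450
  Dairy2->Orem: 60 × $2 = $120
Total = 450 + 120 = $570.
(Supply check: Dairy1 ships 50; Dairy2 ships 60.)

570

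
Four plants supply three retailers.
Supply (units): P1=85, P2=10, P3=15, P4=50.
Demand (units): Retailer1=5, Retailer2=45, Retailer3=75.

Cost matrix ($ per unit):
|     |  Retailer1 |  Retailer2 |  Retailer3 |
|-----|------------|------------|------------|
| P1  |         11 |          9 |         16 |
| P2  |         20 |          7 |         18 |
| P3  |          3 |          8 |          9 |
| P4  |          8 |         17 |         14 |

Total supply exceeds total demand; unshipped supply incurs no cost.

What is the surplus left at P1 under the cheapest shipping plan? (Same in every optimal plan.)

35

Minimum-cost shipments:
  P1–Retailer2: 35 units
  P1–Retailer3: 15 units
  P2–Retailer2: 10 units
  P3–Retailer3: 15 units
  P4–Retailer1: 5 units
  P4–Retailer3: 45 units
Total cost = $1430.
P1 ships 50 of its 85, leaving 35.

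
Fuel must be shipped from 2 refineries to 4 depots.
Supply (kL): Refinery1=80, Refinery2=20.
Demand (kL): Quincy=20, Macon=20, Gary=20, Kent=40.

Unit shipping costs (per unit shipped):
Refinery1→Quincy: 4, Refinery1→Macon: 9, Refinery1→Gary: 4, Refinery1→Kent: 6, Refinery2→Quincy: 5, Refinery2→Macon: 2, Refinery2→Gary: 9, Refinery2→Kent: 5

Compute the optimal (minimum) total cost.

440

One minimum-cost allocation:
  Refinery1–Quincy: 20 × 4 = 80
  Refinery1–Gary: 20 × 4 = 80
  Refinery1–Kent: 40 × 6 = 240
  Refinery2–Macon: 20 × 2 = 40
Total = 80 + 80 + 240 + 40 = 440.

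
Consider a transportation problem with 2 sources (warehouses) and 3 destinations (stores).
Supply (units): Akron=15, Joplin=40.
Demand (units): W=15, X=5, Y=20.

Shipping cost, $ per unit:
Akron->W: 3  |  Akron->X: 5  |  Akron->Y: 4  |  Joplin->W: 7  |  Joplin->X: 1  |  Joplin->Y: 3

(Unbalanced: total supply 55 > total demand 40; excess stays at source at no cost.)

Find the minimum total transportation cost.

One minimum-cost allocation:
  Akron→W: 15 units
  Joplin→X: 5 units
  Joplin→Y: 20 units
Total cost = $110.

110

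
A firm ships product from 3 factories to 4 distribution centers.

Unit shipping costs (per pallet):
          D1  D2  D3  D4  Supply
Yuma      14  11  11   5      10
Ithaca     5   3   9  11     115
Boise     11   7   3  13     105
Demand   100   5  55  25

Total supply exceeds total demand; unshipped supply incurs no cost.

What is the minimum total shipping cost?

905

One minimum-cost allocation:
  Yuma→D4: 10 × 5 = 50
  Ithaca→D1: 100 × 5 = 500
  Ithaca→D2: 5 × 3 = 15
  Ithaca→D4: 10 × 11 = 110
  Boise→D3: 55 × 3 = 165
  Boise→D4: 5 × 13 = 65
Total = 50 + 500 + 15 + 110 + 165 + 65 = 905.
(Supply check: Yuma ships 10; Ithaca ships 115; Boise ships 60.)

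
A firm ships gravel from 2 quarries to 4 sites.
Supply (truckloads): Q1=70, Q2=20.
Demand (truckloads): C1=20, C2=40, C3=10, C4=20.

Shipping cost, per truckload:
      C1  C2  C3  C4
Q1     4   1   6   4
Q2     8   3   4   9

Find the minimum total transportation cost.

An optimal shipping plan:
  Q1→C1: 20 × 4 = 80
  Q1→C2: 30 × 1 = 30
  Q1→C4: 20 × 4 = 80
  Q2→C2: 10 × 3 = 30
  Q2→C3: 10 × 4 = 40
Total = 80 + 30 + 80 + 30 + 40 = 260.

260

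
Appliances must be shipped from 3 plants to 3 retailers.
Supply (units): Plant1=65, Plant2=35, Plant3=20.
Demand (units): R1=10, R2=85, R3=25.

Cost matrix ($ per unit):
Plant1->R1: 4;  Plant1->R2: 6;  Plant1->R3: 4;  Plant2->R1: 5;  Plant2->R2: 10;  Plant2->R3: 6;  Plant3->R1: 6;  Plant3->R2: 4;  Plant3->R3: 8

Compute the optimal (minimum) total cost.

An optimal shipping plan:
  Plant1–R2: 65 × $6 = $390
  Plant2–R1: 10 × $5 = $50
  Plant2–R3: 25 × $6 = $150
  Plant3–R2: 20 × $4 = $80
Total = 390 + 50 + 150 + 80 = $670.

670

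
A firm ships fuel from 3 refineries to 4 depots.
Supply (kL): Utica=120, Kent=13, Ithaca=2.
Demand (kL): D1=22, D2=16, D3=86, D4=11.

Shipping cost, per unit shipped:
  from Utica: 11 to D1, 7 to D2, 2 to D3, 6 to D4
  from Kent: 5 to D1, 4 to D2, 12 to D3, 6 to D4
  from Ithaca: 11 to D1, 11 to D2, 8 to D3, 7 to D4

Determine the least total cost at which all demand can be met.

A cheapest plan:
  Utica->D1: 7 × 11 = 77
  Utica->D2: 16 × 7 = 112
  Utica->D3: 86 × 2 = 172
  Utica->D4: 11 × 6 = 66
  Kent->D1: 13 × 5 = 65
  Ithaca->D1: 2 × 11 = 22
Total = 77 + 112 + 172 + 66 + 65 + 22 = 514.

514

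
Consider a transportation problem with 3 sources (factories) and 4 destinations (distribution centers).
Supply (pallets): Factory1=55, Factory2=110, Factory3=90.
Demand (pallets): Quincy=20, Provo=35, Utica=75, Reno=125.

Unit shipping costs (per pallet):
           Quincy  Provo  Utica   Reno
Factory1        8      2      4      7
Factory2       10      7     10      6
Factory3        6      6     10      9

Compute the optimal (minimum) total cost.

One minimum-cost allocation:
  Factory1–Utica: 55 × 4 = 220
  Factory2–Reno: 110 × 6 = 660
  Factory3–Quincy: 20 × 6 = 120
  Factory3–Provo: 35 × 6 = 210
  Factory3–Utica: 20 × 10 = 200
  Factory3–Reno: 15 × 9 = 135
Total = 220 + 660 + 120 + 210 + 200 + 135 = 1545.

1545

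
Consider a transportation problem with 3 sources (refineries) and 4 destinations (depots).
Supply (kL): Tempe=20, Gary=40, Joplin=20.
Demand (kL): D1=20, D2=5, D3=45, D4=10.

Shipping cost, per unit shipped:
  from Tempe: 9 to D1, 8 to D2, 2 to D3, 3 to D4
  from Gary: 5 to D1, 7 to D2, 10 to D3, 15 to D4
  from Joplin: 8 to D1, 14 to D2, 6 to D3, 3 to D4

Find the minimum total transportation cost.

Optimal allocation:
  Tempe->D3: 20 × 2 = 40
  Gary->D1: 20 × 5 = 100
  Gary->D2: 5 × 7 = 35
  Gary->D3: 15 × 10 = 150
  Joplin->D3: 10 × 6 = 60
  Joplin->D4: 10 × 3 = 30
Total = 40 + 100 + 35 + 150 + 60 + 30 = 415.

415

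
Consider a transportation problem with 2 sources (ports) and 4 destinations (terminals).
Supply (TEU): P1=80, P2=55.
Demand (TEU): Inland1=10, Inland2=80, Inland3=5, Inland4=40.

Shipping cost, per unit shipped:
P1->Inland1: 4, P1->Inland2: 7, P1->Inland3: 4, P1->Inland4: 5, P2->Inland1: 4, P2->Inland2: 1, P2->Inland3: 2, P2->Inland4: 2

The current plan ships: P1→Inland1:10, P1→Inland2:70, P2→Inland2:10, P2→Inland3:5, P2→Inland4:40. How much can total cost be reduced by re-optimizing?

140

Current plan cost = 10·4 + 70·7 + 10·1 + 5·2 + 40·2 = 630.
Optimal plan:
  P1 to Inland1: 10 × 4 = 40
  P1 to Inland2: 25 × 7 = 175
  P1 to Inland3: 5 × 4 = 20
  P1 to Inland4: 40 × 5 = 200
  P2 to Inland2: 55 × 1 = 55
Optimal cost = 490.
Saving = 630 − 490 = 140.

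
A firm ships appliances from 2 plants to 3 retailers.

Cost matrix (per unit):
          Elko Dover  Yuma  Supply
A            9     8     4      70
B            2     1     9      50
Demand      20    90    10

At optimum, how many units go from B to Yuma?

0

Optimal shipments:
  A->Elko: 20 × 9 = 180
  A->Dover: 40 × 8 = 320
  A->Yuma: 10 × 4 = 40
  B->Dover: 50 × 1 = 50
Total cost = 590.
The route B→Yuma is not used.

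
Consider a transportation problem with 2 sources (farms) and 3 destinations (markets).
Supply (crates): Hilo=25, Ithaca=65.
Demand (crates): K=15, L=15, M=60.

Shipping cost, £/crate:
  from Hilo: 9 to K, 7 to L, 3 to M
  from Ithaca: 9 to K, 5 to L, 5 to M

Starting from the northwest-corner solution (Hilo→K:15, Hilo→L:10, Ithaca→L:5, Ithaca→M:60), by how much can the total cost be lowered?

Current plan cost = 15·9 + 10·7 + 5·5 + 60·5 = £530.
Optimal plan:
  Hilo to M: 25 crates
  Ithaca to K: 15 crates
  Ithaca to L: 15 crates
  Ithaca to M: 35 crates
Optimal cost = £460.
Saving = 530 − 460 = £70.

70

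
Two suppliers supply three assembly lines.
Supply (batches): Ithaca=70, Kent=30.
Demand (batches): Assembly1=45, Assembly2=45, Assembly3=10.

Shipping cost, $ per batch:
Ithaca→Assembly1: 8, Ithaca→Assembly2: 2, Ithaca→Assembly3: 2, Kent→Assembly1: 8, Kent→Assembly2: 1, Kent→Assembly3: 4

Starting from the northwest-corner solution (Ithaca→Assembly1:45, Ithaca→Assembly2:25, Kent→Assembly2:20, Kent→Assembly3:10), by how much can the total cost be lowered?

Current plan cost = 45·8 + 25·2 + 20·1 + 10·4 = $470.
Optimal plan:
  Ithaca→Assembly1: 45 batches
  Ithaca→Assembly2: 15 batches
  Ithaca→Assembly3: 10 batches
  Kent→Assembly2: 30 batches
Optimal cost = $440.
Saving = 470 − 440 = $30.

30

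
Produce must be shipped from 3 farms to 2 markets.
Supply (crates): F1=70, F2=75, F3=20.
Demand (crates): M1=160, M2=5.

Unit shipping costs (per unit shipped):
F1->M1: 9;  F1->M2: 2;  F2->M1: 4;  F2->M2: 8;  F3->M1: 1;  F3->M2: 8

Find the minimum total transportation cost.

915

An optimal shipping plan:
  F1→M1: 65 crates
  F1→M2: 5 crates
  F2→M1: 75 crates
  F3→M1: 20 crates
Total cost = 915.
(Supply check: F1 ships 70; F2 ships 75; F3 ships 20.)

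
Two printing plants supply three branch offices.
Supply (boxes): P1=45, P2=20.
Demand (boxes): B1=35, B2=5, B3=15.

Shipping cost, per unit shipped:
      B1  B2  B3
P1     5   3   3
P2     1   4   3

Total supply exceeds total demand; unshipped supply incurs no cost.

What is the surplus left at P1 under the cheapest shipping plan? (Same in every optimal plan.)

10

An optimal plan:
  P1–B1: 15 × 5 = 75
  P1–B2: 5 × 3 = 15
  P1–B3: 15 × 3 = 45
  P2–B1: 20 × 1 = 20
Total cost = 155.
P1 ships 35 of its 45, leaving 10.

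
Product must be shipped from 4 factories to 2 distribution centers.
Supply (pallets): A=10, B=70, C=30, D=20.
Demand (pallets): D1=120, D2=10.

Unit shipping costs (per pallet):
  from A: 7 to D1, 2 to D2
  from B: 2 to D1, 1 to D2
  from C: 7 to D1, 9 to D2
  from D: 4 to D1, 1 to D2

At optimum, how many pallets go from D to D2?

0

Optimal shipments:
  A to D2: 10 pallets
  B to D1: 70 pallets
  C to D1: 30 pallets
  D to D1: 20 pallets
Total cost = 450.
The route D→D2 is not used.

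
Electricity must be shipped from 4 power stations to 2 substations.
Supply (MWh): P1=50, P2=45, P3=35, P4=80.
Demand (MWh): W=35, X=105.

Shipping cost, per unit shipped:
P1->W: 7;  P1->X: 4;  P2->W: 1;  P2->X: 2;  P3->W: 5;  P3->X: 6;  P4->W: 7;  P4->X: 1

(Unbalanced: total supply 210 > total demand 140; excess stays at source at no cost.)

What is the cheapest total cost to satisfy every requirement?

A cheapest plan:
  P1 to X: 15 MWh
  P2 to W: 35 MWh
  P2 to X: 10 MWh
  P4 to X: 80 MWh
Total cost = 195.
(Supply check: P1 ships 15; P2 ships 45; P3 ships 0; P4 ships 80.)

195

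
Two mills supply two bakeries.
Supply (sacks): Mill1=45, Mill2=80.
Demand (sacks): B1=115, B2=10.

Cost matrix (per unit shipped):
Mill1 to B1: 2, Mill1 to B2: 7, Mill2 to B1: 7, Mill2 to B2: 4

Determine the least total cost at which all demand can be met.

A cheapest plan:
  Mill1–B1: 45 × 2 = 90
  Mill2–B1: 70 × 7 = 490
  Mill2–B2: 10 × 4 = 40
Total = 90 + 490 + 40 = 620.

620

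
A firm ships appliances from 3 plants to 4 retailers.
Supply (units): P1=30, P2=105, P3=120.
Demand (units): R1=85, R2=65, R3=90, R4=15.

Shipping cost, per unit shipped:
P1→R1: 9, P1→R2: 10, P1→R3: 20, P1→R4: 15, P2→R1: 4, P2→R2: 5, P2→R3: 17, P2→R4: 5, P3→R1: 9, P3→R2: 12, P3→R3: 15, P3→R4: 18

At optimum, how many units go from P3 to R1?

Optimal shipments:
  P1->R2: 30 × 10 = 300
  P2->R1: 55 × 4 = 220
  P2->R2: 35 × 5 = 175
  P2->R4: 15 × 5 = 75
  P3->R1: 30 × 9 = 270
  P3->R3: 90 × 15 = 1350
Total cost = 2390.
So P3→R1 carries 30 units.

30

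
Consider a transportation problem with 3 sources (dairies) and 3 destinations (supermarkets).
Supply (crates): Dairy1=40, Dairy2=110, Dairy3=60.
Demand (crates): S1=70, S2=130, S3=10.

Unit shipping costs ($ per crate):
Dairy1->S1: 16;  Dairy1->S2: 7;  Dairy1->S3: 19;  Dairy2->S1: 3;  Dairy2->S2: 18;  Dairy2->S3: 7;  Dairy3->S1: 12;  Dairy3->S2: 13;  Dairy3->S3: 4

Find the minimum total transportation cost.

1880

One minimum-cost allocation:
  Dairy1->S2: 40 × $7 = $280
  Dairy2->S1: 70 × $3 = $210
  Dairy2->S2: 30 × $18 = $540
  Dairy2->S3: 10 × $7 = $70
  Dairy3->S2: 60 × $13 = $780
Total = 280 + 210 + 540 + 70 + 780 = $1880.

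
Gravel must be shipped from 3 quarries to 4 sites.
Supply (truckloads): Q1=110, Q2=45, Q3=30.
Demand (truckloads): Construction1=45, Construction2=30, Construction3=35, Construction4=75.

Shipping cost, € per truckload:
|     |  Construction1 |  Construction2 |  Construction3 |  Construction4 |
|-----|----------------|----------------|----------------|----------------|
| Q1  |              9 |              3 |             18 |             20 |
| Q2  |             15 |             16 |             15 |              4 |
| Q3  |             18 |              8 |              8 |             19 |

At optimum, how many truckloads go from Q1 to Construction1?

The minimum-cost plan:
  Q1 to Construction1: 45 × €9 = €405
  Q1 to Construction2: 30 × €3 = €90
  Q1 to Construction3: 5 × €18 = €90
  Q1 to Construction4: 30 × €20 = €600
  Q2 to Construction4: 45 × €4 = €180
  Q3 to Construction3: 30 × €8 = €240
Total cost = €1605.
So Q1→Construction1 carries 45 truckloads.

45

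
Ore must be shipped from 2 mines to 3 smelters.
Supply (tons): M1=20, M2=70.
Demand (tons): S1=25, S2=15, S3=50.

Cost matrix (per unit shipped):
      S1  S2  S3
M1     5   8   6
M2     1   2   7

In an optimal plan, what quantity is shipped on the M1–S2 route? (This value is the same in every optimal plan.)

0

Optimal shipments:
  M1->S3: 20 × 6 = 120
  M2->S1: 25 × 1 = 25
  M2->S2: 15 × 2 = 30
  M2->S3: 30 × 7 = 210
Total cost = 385.
The route M1→S2 is not used.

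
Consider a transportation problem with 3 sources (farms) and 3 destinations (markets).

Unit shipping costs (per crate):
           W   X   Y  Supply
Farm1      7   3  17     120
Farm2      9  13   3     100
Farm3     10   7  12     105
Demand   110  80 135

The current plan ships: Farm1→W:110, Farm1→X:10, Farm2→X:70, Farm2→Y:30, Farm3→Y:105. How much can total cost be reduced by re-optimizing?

1120

Current plan cost = 110·7 + 10·3 + 70·13 + 30·3 + 105·12 = 3060.
Optimal plan:
  Farm1->W: 40 × 7 = 280
  Farm1->X: 80 × 3 = 240
  Farm2->Y: 100 × 3 = 300
  Farm3->W: 70 × 10 = 700
  Farm3->Y: 35 × 12 = 420
Optimal cost = 1940.
Saving = 3060 − 1940 = 1120.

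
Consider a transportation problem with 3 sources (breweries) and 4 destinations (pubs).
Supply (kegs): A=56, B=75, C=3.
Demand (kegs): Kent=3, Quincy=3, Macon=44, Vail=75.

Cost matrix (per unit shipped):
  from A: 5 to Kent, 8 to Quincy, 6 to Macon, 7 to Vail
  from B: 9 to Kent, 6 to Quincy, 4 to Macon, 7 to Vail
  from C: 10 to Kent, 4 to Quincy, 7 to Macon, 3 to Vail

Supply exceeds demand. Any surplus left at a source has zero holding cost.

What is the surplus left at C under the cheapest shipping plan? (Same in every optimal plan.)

0

An optimal plan:
  A–Kent: 3 kegs
  A–Vail: 53 kegs
  B–Quincy: 3 kegs
  B–Macon: 44 kegs
  B–Vail: 19 kegs
  C–Vail: 3 kegs
Total cost = 722.
C ships 3 of its 3, leaving 0.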